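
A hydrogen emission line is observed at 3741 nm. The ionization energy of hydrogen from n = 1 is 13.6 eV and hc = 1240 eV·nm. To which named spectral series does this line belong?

ΔE = 1240/3741 = 0.3315 eV.
This matches 13.6 × (1/5² − 1/8²), so n_f = 5: the Pfund series.

Pfund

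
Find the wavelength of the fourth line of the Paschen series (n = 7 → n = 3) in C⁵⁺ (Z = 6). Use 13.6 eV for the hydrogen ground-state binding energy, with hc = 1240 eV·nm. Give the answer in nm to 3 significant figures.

27.9 nm

The Paschen series terminates on n_f = 3; the fourth line has n_i = 3+4 = 7.
ΔE = 489.6 × (1/3² − 1/7²) = 44.41 eV.
λ = 1240 / 44.41 = 27.9 nm.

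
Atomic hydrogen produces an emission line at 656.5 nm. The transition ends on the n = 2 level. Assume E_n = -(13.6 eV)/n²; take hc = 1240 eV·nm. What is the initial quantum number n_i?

n_i = 3

The photon energy is ΔE = hc/λ = 1240 / 656.5 = 1.889 eV.
With Z = 1, ΔE = 13.60 × (1/n_f² − 1/n_i²), so 1/n_f² − 1/n_i² = 0.1389.
With n_f = 2: 1/n_i² = 1/4 − 0.1389 = 0.1111, so n_i ≈ 3.00.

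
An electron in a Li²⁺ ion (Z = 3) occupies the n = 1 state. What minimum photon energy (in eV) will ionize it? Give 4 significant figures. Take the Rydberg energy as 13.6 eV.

E_n = −13.6 Z²/n² = −122.4/n² eV for Z = 3.
E_1 = −122.4/1 = −122.4 eV, so ionization (to E = 0) requires 122.4 eV.

122.4 eV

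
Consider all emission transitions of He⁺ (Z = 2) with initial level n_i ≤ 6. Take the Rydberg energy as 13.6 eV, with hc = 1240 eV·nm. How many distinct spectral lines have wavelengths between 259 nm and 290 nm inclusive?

Enumerate all n_i → n_f pairs with 1 ≤ n_f < n_i ≤ 6 and compute λ = 1240 / [13.6·4·(1/n_f² − 1/n_i²)].
Lines falling in [259, 290] nm: 6→3 (273.5 nm).

1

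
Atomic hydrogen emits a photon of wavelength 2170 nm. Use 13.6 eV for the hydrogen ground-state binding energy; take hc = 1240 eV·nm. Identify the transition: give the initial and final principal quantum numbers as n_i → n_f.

The photon energy is ΔE = hc/λ = 1240 / 2170 = 0.5714 eV.
With Z = 1, ΔE = 13.60 × (1/n_f² − 1/n_i²), so 1/n_f² − 1/n_i² = 0.04202.
Trying n_f = 4 gives 1/n_i² = 0.02048, i.e. n_i ≈ 7; this pair matches.

n_i = 7, n_f = 4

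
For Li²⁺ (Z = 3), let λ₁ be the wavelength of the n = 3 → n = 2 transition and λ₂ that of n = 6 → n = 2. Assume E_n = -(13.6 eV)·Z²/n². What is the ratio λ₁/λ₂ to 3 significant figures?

λ ∝ 1/ΔE ∝ 1/(1/n_f² − 1/n_i²), and the Z² and hc factors cancel in the ratio.
λ₁/λ₂ = (1/2² − 1/6²)/(1/2² − 1/3²) = 0.2222/0.1389 = 1.60.

1.60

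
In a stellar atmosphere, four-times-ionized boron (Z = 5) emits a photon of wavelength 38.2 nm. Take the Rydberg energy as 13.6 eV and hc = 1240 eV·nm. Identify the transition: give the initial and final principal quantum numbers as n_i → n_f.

The photon energy is ΔE = hc/λ = 1240 / 38.2 = 32.46 eV.
With Z = 5, ΔE = 340.0 × (1/n_f² − 1/n_i²), so 1/n_f² − 1/n_i² = 0.09547.
Trying n_f = 3 gives 1/n_i² = 0.01564, i.e. n_i ≈ 8; this pair matches.

n_i = 8, n_f = 3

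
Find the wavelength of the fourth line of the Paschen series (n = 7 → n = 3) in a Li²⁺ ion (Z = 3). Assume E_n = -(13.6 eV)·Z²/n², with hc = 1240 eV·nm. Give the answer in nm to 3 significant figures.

The Paschen series terminates on n_f = 3; the fourth line has n_i = 3+4 = 7.
ΔE = 122.4 × (1/3² − 1/7²) = 11.10 eV.
λ = 1240 / 11.10 = 112 nm.

112 nm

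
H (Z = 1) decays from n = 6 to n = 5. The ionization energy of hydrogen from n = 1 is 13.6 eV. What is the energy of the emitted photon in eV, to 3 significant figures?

0.166 eV

E_6 = −13.60/36 = −0.3778 eV and E_5 = −13.60/25 = −0.5440 eV.
The photon energy is |E_6 − E_5| = 0.166 eV.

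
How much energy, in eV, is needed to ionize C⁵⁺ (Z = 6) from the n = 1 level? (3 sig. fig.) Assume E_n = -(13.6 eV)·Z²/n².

E_n = −13.6 Z²/n² = −489.6/n² eV for Z = 6.
E_1 = −489.6/1 = −490 eV, so ionization (to E = 0) requires 490 eV.

490 eV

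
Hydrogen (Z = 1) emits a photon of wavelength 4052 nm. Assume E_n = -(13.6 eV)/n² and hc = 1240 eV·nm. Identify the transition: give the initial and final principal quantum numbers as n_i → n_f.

The photon energy is ΔE = hc/λ = 1240 / 4052 = 0.3060 eV.
With Z = 1, ΔE = 13.60 × (1/n_f² − 1/n_i²), so 1/n_f² − 1/n_i² = 0.02250.
Trying n_f = 4 gives 1/n_i² = 0.04000, i.e. n_i ≈ 5; this pair matches.

n_i = 5, n_f = 4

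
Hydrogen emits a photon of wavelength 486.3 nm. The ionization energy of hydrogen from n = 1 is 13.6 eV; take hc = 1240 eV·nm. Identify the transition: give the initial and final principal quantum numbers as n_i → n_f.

n_i = 4, n_f = 2

The photon energy is ΔE = hc/λ = 1240 / 486.3 = 2.550 eV.
With Z = 1, ΔE = 13.60 × (1/n_f² − 1/n_i²), so 1/n_f² − 1/n_i² = 0.1875.
Trying n_f = 2 gives 1/n_i² = 0.06251, i.e. n_i ≈ 4; this pair matches.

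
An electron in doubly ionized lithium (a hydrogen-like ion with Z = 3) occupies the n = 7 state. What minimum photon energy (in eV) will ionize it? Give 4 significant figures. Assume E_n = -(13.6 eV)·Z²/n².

2.498 eV

E_n = −13.6 Z²/n² = −122.4/n² eV for Z = 3.
E_7 = −122.4/49 = −2.498 eV, so ionization (to E = 0) requires 2.498 eV.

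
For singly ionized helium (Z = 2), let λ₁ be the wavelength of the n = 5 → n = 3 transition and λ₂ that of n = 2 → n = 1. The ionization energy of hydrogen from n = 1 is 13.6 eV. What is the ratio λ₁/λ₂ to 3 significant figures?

λ ∝ 1/ΔE ∝ 1/(1/n_f² − 1/n_i²), and the Z² and hc factors cancel in the ratio.
λ₁/λ₂ = (1/1² − 1/2²)/(1/3² − 1/5²) = 0.7500/0.07111 = 10.5.

10.5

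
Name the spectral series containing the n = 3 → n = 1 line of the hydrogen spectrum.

Lyman

The series is set by the lower level: n_f = 1 is the Lyman series.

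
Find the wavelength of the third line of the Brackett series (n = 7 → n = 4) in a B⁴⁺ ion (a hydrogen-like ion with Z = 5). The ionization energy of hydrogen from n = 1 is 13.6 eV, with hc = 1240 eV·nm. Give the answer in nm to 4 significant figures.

86.65 nm

The Brackett series terminates on n_f = 4; the third line has n_i = 4+3 = 7.
ΔE = 340.0 × (1/4² − 1/7²) = 14.31 eV.
λ = 1240 / 14.31 = 86.65 nm.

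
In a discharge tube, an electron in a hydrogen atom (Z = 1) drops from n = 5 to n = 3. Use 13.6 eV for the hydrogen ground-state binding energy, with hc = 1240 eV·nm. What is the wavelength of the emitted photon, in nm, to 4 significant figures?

ΔE = 13.60 × (1/3² − 1/5²) = 13.60 × 0.07111 = 0.9671 eV.
λ = hc/ΔE = 1240 / 0.9671 = 1282 nm.

1282 nm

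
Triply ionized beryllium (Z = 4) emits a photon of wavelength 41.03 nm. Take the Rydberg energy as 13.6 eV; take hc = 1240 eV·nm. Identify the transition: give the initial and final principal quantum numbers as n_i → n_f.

n_i = 3, n_f = 2

The photon energy is ΔE = hc/λ = 1240 / 41.03 = 30.22 eV.
With Z = 4, ΔE = 217.6 × (1/n_f² − 1/n_i²), so 1/n_f² − 1/n_i² = 0.1389.
Trying n_f = 2 gives 1/n_i² = 0.1111, i.e. n_i ≈ 3; this pair matches.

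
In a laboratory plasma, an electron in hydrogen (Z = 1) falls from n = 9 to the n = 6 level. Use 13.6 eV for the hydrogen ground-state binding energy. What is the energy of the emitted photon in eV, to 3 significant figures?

E_9 = −13.60/81 = −0.1679 eV and E_6 = −13.60/36 = −0.3778 eV.
The photon energy is |E_9 − E_6| = 0.210 eV.

0.210 eV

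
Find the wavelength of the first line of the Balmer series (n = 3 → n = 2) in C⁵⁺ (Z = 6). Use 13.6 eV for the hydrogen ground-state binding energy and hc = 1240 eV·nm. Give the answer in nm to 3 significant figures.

The Balmer series terminates on n_f = 2; the first line has n_i = 2+1 = 3.
ΔE = 489.6 × (1/2² − 1/3²) = 68.00 eV.
λ = 1240 / 68.00 = 18.2 nm.

18.2 nm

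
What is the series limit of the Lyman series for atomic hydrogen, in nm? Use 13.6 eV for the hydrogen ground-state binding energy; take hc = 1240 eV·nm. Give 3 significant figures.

The Lyman series has lower level n_f = 1; the series limit corresponds to n_i → ∞.
ΔE_max = 13.6 × 1 / 1² = 13.60 eV.
λ_min = 1240 / 13.60 = 91.2 nm.

91.2 nm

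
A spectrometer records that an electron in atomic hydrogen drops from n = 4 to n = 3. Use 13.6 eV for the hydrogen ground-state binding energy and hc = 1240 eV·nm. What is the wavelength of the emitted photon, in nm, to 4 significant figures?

1876 nm

ΔE = 13.60 × (1/3² − 1/4²) = 13.60 × 0.04861 = 0.6611 eV.
λ = hc/ΔE = 1240 / 0.6611 = 1876 nm.
This line belongs to the Paschen series.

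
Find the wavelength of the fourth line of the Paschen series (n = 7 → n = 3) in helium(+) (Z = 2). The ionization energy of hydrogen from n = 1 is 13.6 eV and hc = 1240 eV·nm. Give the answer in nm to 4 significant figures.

251.3 nm

The Paschen series terminates on n_f = 3; the fourth line has n_i = 3+4 = 7.
ΔE = 54.40 × (1/3² − 1/7²) = 4.934 eV.
λ = 1240 / 4.934 = 251.3 nm.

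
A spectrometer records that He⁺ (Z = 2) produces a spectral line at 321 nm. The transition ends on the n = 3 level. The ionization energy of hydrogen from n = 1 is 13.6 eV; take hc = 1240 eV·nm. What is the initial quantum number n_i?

The photon energy is ΔE = hc/λ = 1240 / 321 = 3.863 eV.
With Z = 2, ΔE = 54.40 × (1/n_f² − 1/n_i²), so 1/n_f² − 1/n_i² = 0.07101.
With n_f = 3: 1/n_i² = 1/9 − 0.07101 = 0.04010, so n_i ≈ 4.99.

n_i = 5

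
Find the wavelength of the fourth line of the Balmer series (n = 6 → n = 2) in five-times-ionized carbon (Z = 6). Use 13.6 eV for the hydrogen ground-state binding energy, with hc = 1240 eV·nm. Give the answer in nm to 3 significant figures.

The Balmer series terminates on n_f = 2; the fourth line has n_i = 2+4 = 6.
ΔE = 489.6 × (1/2² − 1/6²) = 108.8 eV.
λ = 1240 / 108.8 = 11.4 nm.

11.4 nm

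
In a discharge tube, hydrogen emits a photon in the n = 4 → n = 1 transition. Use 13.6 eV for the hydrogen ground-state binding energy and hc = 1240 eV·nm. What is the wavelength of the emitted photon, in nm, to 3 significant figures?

ΔE = 13.60 × (1/1² − 1/4²) = 13.60 × 0.9375 = 12.75 eV.
λ = hc/ΔE = 1240 / 12.75 = 97.3 nm.

97.3 nm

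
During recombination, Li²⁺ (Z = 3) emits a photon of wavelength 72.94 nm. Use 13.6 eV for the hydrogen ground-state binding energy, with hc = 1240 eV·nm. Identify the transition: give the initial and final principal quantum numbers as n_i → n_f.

The photon energy is ΔE = hc/λ = 1240 / 72.94 = 17.00 eV.
With Z = 3, ΔE = 122.4 × (1/n_f² − 1/n_i²), so 1/n_f² − 1/n_i² = 0.1389.
Trying n_f = 2 gives 1/n_i² = 0.1111, i.e. n_i ≈ 3; this pair matches.

n_i = 3, n_f = 2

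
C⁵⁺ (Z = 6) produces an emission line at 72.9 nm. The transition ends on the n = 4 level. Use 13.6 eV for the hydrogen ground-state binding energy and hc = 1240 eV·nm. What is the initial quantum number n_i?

The photon energy is ΔE = hc/λ = 1240 / 72.9 = 17.01 eV.
With Z = 6, ΔE = 489.6 × (1/n_f² − 1/n_i²), so 1/n_f² − 1/n_i² = 0.03474.
With n_f = 4: 1/n_i² = 1/16 − 0.03474 = 0.02776, so n_i ≈ 6.00.

n_i = 6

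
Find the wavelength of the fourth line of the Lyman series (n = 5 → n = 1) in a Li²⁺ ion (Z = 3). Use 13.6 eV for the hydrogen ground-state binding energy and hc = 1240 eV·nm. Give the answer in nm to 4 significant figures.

10.55 nm

The Lyman series terminates on n_f = 1; the fourth line has n_i = 1+4 = 5.
ΔE = 122.4 × (1/1² − 1/5²) = 117.5 eV.
λ = 1240 / 117.5 = 10.55 nm.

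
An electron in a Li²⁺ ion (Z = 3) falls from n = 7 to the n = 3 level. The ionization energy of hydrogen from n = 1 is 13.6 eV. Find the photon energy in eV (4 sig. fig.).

11.10 eV

The Bohr energies scale as Z², so for Z = 3: E_n = −122.4/n² eV.
E_7 = −122.4/49 = −2.498 eV and E_3 = −122.4/9 = −13.60 eV.
The photon energy is |E_7 − E_3| = 11.10 eV.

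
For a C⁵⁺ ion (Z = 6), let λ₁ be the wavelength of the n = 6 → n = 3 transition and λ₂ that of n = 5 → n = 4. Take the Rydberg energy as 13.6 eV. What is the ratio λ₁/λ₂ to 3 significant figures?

0.270

λ ∝ 1/ΔE ∝ 1/(1/n_f² − 1/n_i²), and the Z² and hc factors cancel in the ratio.
λ₁/λ₂ = (1/4² − 1/5²)/(1/3² − 1/6²) = 0.02250/0.08333 = 0.270.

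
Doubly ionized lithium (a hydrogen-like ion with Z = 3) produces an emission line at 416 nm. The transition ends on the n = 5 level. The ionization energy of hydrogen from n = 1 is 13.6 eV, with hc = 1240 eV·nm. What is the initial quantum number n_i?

n_i = 8

The photon energy is ΔE = hc/λ = 1240 / 416 = 2.981 eV.
With Z = 3, ΔE = 122.4 × (1/n_f² − 1/n_i²), so 1/n_f² − 1/n_i² = 0.02435.
With n_f = 5: 1/n_i² = 1/25 − 0.02435 = 0.01565, so n_i ≈ 7.99.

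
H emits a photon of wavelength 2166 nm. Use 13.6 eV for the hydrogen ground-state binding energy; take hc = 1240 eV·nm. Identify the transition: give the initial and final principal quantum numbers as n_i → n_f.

The photon energy is ΔE = hc/λ = 1240 / 2166 = 0.5725 eV.
With Z = 1, ΔE = 13.60 × (1/n_f² − 1/n_i²), so 1/n_f² − 1/n_i² = 0.04209.
Trying n_f = 4 gives 1/n_i² = 0.02041, i.e. n_i ≈ 7; this pair matches.

n_i = 7, n_f = 4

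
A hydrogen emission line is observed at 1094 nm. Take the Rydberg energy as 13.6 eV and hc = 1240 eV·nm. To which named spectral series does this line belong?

ΔE = 1240/1094 = 1.133 eV.
This matches 13.6 × (1/3² − 1/6²), so n_f = 3: the Paschen series.

Paschen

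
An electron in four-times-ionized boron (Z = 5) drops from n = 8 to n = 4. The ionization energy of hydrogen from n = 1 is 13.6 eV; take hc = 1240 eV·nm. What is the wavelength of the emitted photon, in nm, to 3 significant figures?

For Z = 5 the level energies scale as Z², so the effective Rydberg energy is 13.6 × 25 = 340.0 eV.
ΔE = 340.0 × (1/4² − 1/8²) = 340.0 × 0.04688 = 15.94 eV.
λ = hc/ΔE = 1240 / 15.94 = 77.8 nm.

77.8 nm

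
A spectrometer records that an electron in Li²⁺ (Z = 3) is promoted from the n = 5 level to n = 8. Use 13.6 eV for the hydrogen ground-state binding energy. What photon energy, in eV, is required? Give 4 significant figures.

2.984 eV

The Bohr energies scale as Z², so for Z = 3: E_n = −122.4/n² eV.
E_8 = −122.4/64 = −1.913 eV and E_5 = −122.4/25 = −4.896 eV.
The photon energy is |E_8 − E_5| = 2.984 eV.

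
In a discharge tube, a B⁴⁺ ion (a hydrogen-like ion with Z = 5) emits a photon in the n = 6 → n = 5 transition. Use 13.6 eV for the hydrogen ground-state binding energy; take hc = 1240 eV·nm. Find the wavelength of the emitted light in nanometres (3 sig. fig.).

298 nm

For Z = 5 the level energies scale as Z², so the effective Rydberg energy is 13.6 × 25 = 340.0 eV.
ΔE = 340.0 × (1/5² − 1/6²) = 340.0 × 0.01222 = 4.156 eV.
λ = hc/ΔE = 1240 / 4.156 = 298 nm.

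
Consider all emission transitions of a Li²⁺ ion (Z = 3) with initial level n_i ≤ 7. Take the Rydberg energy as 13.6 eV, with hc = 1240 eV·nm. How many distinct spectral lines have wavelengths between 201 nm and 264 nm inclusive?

Enumerate all n_i → n_f pairs with 1 ≤ n_f < n_i ≤ 7 and compute λ = 1240 / [13.6·9·(1/n_f² − 1/n_i²)].
Lines falling in [201, 264] nm: 4→3 (208.4 nm), 7→4 (240.7 nm).

2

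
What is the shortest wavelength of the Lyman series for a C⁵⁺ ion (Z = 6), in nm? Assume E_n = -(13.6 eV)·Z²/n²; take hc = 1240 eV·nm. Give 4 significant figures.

2.533 nm

The Lyman series has lower level n_f = 1; the series limit corresponds to n_i → ∞.
ΔE_max = 13.6 × 36 / 1² = 489.6 eV.
λ_min = 1240 / 489.6 = 2.533 nm.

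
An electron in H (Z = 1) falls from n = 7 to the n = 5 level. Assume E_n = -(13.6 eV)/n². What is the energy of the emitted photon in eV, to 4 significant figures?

E_7 = −13.60/49 = −0.2776 eV and E_5 = −13.60/25 = −0.5440 eV.
The photon energy is |E_7 − E_5| = 0.2664 eV.

0.2664 eV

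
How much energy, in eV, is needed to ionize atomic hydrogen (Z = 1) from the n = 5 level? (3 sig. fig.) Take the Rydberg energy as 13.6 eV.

E_5 = −13.60/25 = −0.544 eV, so ionization (to E = 0) requires 0.544 eV.

0.544 eV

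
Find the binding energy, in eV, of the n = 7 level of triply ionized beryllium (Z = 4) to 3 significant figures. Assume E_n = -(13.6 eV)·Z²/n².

E_n = −13.6 Z²/n² = −217.6/n² eV for Z = 4.
E_7 = −217.6/49 = −4.44 eV, so ionization (to E = 0) requires 4.44 eV.

4.44 eV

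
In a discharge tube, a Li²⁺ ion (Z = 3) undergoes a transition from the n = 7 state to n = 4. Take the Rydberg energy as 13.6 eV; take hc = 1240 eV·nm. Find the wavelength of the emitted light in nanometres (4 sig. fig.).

240.7 nm

For Z = 3 the level energies scale as Z², so the effective Rydberg energy is 13.6 × 9 = 122.4 eV.
ΔE = 122.4 × (1/4² − 1/7²) = 122.4 × 0.04209 = 5.152 eV.
λ = hc/ΔE = 1240 / 5.152 = 240.7 nm.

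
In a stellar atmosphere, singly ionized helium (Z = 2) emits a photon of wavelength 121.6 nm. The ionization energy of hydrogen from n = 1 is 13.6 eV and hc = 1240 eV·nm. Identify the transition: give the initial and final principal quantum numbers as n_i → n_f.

The photon energy is ΔE = hc/λ = 1240 / 121.6 = 10.20 eV.
With Z = 2, ΔE = 54.40 × (1/n_f² − 1/n_i²), so 1/n_f² − 1/n_i² = 0.1875.
Trying n_f = 2 gives 1/n_i² = 0.06255, i.e. n_i ≈ 4; this pair matches.

n_i = 4, n_f = 2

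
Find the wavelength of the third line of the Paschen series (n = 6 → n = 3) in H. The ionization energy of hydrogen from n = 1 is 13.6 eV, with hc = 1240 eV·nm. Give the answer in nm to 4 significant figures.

The Paschen series terminates on n_f = 3; the third line has n_i = 3+3 = 6.
ΔE = 13.60 × (1/3² − 1/6²) = 1.133 eV.
λ = 1240 / 1.133 = 1094 nm.

1094 nm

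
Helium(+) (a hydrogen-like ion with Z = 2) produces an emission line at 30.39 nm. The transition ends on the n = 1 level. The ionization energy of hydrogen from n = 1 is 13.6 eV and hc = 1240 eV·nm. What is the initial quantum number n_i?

The photon energy is ΔE = hc/λ = 1240 / 30.39 = 40.80 eV.
With Z = 2, ΔE = 54.40 × (1/n_f² − 1/n_i²), so 1/n_f² − 1/n_i² = 0.7501.
With n_f = 1: 1/n_i² = 1/1 − 0.7501 = 0.2499, so n_i ≈ 2.00.

n_i = 2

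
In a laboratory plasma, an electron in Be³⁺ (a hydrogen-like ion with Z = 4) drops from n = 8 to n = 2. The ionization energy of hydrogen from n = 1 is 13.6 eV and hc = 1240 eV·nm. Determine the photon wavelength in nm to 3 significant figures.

24.3 nm

For Z = 4 the level energies scale as Z², so the effective Rydberg energy is 13.6 × 16 = 217.6 eV.
ΔE = 217.6 × (1/2² − 1/8²) = 217.6 × 0.2344 = 51.00 eV.
λ = hc/ΔE = 1240 / 51.00 = 24.3 nm.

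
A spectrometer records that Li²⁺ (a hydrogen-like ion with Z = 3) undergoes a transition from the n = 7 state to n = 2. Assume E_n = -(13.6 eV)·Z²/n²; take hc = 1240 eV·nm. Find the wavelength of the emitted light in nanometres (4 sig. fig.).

44.12 nm

For Z = 3 the level energies scale as Z², so the effective Rydberg energy is 13.6 × 9 = 122.4 eV.
ΔE = 122.4 × (1/2² − 1/7²) = 122.4 × 0.2296 = 28.10 eV.
λ = hc/ΔE = 1240 / 28.10 = 44.12 nm.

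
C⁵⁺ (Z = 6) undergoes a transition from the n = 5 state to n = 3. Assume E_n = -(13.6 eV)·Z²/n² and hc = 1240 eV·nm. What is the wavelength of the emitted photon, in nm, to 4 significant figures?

For Z = 6 the level energies scale as Z², so the effective Rydberg energy is 13.6 × 36 = 489.6 eV.
ΔE = 489.6 × (1/3² − 1/5²) = 489.6 × 0.07111 = 34.82 eV.
λ = hc/ΔE = 1240 / 34.82 = 35.62 nm.

35.62 nm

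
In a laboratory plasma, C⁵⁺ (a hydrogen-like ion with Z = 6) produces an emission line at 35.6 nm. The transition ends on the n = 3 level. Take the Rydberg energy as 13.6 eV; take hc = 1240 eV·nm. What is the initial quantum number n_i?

n_i = 5

The photon energy is ΔE = hc/λ = 1240 / 35.6 = 34.83 eV.
With Z = 6, ΔE = 489.6 × (1/n_f² − 1/n_i²), so 1/n_f² − 1/n_i² = 0.07114.
With n_f = 3: 1/n_i² = 1/9 − 0.07114 = 0.03997, so n_i ≈ 5.00.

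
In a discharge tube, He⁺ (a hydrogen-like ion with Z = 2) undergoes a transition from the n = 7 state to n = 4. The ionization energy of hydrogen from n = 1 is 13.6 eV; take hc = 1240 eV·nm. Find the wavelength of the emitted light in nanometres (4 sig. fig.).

For Z = 2 the level energies scale as Z², so the effective Rydberg energy is 13.6 × 4 = 54.40 eV.
ΔE = 54.40 × (1/4² − 1/7²) = 54.40 × 0.04209 = 2.290 eV.
λ = hc/ΔE = 1240 / 2.290 = 541.5 nm.

541.5 nm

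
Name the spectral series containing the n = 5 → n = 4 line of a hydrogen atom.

The series is set by the lower level: n_f = 4 is the Brackett series.

Brackett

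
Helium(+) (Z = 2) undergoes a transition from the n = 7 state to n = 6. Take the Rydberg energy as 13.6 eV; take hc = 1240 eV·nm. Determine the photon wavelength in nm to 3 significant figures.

For Z = 2 the level energies scale as Z², so the effective Rydberg energy is 13.6 × 4 = 54.40 eV.
ΔE = 54.40 × (1/6² − 1/7²) = 54.40 × 0.007370 = 0.4009 eV.
λ = hc/ΔE = 1240 / 0.4009 = 3090 nm.

3090 nm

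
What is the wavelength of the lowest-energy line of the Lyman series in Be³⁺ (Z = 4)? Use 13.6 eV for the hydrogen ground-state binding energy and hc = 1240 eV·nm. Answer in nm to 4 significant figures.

7.598 nm

The Lyman series terminates on n_f = 1; the first line has n_i = 1+1 = 2.
ΔE = 217.6 × (1/1² − 1/2²) = 163.2 eV.
λ = 1240 / 163.2 = 7.598 nm.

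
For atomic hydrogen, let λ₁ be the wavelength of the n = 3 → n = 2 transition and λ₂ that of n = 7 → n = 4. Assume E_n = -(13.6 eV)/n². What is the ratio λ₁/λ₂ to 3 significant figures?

0.303

λ ∝ 1/ΔE ∝ 1/(1/n_f² − 1/n_i²), and the Z² and hc factors cancel in the ratio.
λ₁/λ₂ = (1/4² − 1/7²)/(1/2² − 1/3²) = 0.04209/0.1389 = 0.303.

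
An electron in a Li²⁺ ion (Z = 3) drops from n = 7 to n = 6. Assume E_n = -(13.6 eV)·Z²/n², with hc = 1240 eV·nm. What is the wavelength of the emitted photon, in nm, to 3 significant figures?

1370 nm

For Z = 3 the level energies scale as Z², so the effective Rydberg energy is 13.6 × 9 = 122.4 eV.
ΔE = 122.4 × (1/6² − 1/7²) = 122.4 × 0.007370 = 0.9020 eV.
λ = hc/ΔE = 1240 / 0.9020 = 1370 nm.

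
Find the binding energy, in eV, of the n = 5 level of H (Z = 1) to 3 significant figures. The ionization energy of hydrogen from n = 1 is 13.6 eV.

0.544 eV

E_5 = −13.60/25 = −0.544 eV, so ionization (to E = 0) requires 0.544 eV.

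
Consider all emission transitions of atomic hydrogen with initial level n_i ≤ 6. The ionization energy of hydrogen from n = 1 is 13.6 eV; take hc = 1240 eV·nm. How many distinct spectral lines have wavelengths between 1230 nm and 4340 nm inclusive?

Enumerate all n_i → n_f pairs with 1 ≤ n_f < n_i ≤ 6 and compute λ = 1240 / [13.6·1·(1/n_f² − 1/n_i²)].
Lines falling in [1230, 4340] nm: 5→3 (1282 nm), 4→3 (1876 nm), 6→4 (2626 nm), 5→4 (4052 nm).

4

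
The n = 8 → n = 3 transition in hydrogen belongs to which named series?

Paschen

The series is set by the lower level: n_f = 3 is the Paschen series.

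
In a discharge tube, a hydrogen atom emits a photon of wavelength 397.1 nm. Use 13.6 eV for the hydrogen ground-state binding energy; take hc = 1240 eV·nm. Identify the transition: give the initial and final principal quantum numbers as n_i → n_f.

n_i = 7, n_f = 2

The photon energy is ΔE = hc/λ = 1240 / 397.1 = 3.123 eV.
With Z = 1, ΔE = 13.60 × (1/n_f² − 1/n_i²), so 1/n_f² − 1/n_i² = 0.2296.
Trying n_f = 2 gives 1/n_i² = 0.02039, i.e. n_i ≈ 7; this pair matches.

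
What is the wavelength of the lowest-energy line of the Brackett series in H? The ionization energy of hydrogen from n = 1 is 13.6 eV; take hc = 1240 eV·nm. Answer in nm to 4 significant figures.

The Brackett series terminates on n_f = 4; the first line has n_i = 4+1 = 5.
ΔE = 13.60 × (1/4² − 1/5²) = 0.3060 eV.
λ = 1240 / 0.3060 = 4052 nm.

4052 nm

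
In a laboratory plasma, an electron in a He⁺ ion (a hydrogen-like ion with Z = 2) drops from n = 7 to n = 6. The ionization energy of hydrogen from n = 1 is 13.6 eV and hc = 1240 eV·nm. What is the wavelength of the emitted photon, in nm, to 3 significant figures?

3090 nm

For Z = 2 the level energies scale as Z², so the effective Rydberg energy is 13.6 × 4 = 54.40 eV.
ΔE = 54.40 × (1/6² − 1/7²) = 54.40 × 0.007370 = 0.4009 eV.
λ = hc/ΔE = 1240 / 0.4009 = 3090 nm.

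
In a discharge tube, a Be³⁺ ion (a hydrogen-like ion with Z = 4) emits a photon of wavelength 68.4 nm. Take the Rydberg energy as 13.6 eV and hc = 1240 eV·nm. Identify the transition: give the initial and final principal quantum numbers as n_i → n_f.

n_i = 6, n_f = 3

The photon energy is ΔE = hc/λ = 1240 / 68.4 = 18.13 eV.
With Z = 4, ΔE = 217.6 × (1/n_f² − 1/n_i²), so 1/n_f² − 1/n_i² = 0.08331.
Trying n_f = 3 gives 1/n_i² = 0.02780, i.e. n_i ≈ 6; this pair matches.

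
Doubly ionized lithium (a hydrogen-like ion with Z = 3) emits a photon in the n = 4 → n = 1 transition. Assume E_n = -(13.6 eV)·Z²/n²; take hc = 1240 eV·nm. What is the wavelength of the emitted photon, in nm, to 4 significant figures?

10.81 nm

For Z = 3 the level energies scale as Z², so the effective Rydberg energy is 13.6 × 9 = 122.4 eV.
ΔE = 122.4 × (1/1² − 1/4²) = 122.4 × 0.9375 = 114.8 eV.
λ = hc/ΔE = 1240 / 114.8 = 10.81 nm.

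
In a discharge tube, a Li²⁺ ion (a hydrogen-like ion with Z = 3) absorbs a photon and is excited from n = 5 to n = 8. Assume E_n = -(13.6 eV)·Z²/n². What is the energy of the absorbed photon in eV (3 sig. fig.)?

The Bohr energies scale as Z², so for Z = 3: E_n = −122.4/n² eV.
E_8 = −122.4/64 = −1.913 eV and E_5 = −122.4/25 = −4.896 eV.
The photon energy is |E_8 − E_5| = 2.98 eV.

2.98 eV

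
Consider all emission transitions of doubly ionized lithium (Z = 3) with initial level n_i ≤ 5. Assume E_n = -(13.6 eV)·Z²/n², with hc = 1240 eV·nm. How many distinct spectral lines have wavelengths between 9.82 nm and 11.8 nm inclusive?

Enumerate all n_i → n_f pairs with 1 ≤ n_f < n_i ≤ 5 and compute λ = 1240 / [13.6·9·(1/n_f² − 1/n_i²)].
Lines falling in [9.82, 11.8] nm: 5→1 (10.55 nm), 4→1 (10.81 nm), 3→1 (11.40 nm).

3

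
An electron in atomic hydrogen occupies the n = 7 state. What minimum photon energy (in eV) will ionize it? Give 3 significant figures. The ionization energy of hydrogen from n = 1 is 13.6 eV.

0.278 eV

E_7 = −13.60/49 = −0.278 eV, so ionization (to E = 0) requires 0.278 eV.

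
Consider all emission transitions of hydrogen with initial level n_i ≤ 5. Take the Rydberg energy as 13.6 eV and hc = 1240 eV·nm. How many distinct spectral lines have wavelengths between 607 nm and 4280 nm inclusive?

4

Enumerate all n_i → n_f pairs with 1 ≤ n_f < n_i ≤ 5 and compute λ = 1240 / [13.6·1·(1/n_f² − 1/n_i²)].
Lines falling in [607, 4280] nm: 3→2 (656.5 nm), 5→3 (1282 nm), 4→3 (1876 nm), 5→4 (4052 nm).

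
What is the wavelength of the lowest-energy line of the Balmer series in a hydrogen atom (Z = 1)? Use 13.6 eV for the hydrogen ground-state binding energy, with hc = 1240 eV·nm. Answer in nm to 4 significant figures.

The Balmer series terminates on n_f = 2; the first line has n_i = 2+1 = 3.
ΔE = 13.60 × (1/2² − 1/3²) = 1.889 eV.
λ = 1240 / 1.889 = 656.5 nm.

656.5 nm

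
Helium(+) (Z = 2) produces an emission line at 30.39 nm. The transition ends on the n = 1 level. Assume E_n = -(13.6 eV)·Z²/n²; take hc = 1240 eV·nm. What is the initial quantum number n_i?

The photon energy is ΔE = hc/λ = 1240 / 30.39 = 40.80 eV.
With Z = 2, ΔE = 54.40 × (1/n_f² − 1/n_i²), so 1/n_f² − 1/n_i² = 0.7501.
With n_f = 1: 1/n_i² = 1/1 − 0.7501 = 0.2499, so n_i ≈ 2.00.

n_i = 2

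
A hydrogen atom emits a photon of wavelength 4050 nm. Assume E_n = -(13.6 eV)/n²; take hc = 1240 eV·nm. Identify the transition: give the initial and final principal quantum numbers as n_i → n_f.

n_i = 5, n_f = 4

The photon energy is ΔE = hc/λ = 1240 / 4050 = 0.3062 eV.
With Z = 1, ΔE = 13.60 × (1/n_f² − 1/n_i²), so 1/n_f² − 1/n_i² = 0.02251.
Trying n_f = 4 gives 1/n_i² = 0.03999, i.e. n_i ≈ 5; this pair matches.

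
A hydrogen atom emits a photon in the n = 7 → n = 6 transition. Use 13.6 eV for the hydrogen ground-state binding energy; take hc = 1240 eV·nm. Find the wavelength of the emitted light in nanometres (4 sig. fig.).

ΔE = 13.60 × (1/6² − 1/7²) = 13.60 × 0.007370 = 0.1002 eV.
λ = hc/ΔE = 1240 / 0.1002 = 12370 nm.

12370 nm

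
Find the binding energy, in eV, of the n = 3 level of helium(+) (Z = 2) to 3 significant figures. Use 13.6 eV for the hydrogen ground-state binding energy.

6.04 eV

E_n = −13.6 Z²/n² = −54.40/n² eV for Z = 2.
E_3 = −54.40/9 = −6.04 eV, so ionization (to E = 0) requires 6.04 eV.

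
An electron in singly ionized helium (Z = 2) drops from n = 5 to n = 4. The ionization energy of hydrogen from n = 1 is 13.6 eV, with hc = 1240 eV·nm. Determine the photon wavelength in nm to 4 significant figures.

1013 nm

For Z = 2 the level energies scale as Z², so the effective Rydberg energy is 13.6 × 4 = 54.40 eV.
ΔE = 54.40 × (1/4² − 1/5²) = 54.40 × 0.02250 = 1.224 eV.
λ = hc/ΔE = 1240 / 1.224 = 1013 nm.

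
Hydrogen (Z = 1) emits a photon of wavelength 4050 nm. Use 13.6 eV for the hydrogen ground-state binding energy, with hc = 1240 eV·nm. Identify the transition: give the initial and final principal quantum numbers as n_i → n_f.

The photon energy is ΔE = hc/λ = 1240 / 4050 = 0.3062 eV.
With Z = 1, ΔE = 13.60 × (1/n_f² − 1/n_i²), so 1/n_f² − 1/n_i² = 0.02251.
Trying n_f = 4 gives 1/n_i² = 0.03999, i.e. n_i ≈ 5; this pair matches.

n_i = 5, n_f = 4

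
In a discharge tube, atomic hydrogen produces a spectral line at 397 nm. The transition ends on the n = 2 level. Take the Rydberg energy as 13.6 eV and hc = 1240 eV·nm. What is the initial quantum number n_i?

The photon energy is ΔE = hc/λ = 1240 / 397 = 3.123 eV.
With Z = 1, ΔE = 13.60 × (1/n_f² − 1/n_i²), so 1/n_f² − 1/n_i² = 0.2297.
With n_f = 2: 1/n_i² = 1/4 − 0.2297 = 0.02034, so n_i ≈ 7.01.

n_i = 7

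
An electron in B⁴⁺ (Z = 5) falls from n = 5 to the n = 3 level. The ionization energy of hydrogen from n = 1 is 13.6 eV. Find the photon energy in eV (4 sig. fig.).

The Bohr energies scale as Z², so for Z = 5: E_n = −340.0/n² eV.
E_5 = −340.0/25 = −13.60 eV and E_3 = −340.0/9 = −37.78 eV.
The photon energy is |E_5 − E_3| = 24.18 eV.

24.18 eV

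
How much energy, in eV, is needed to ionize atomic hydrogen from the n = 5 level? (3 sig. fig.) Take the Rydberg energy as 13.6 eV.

E_5 = −13.60/25 = −0.544 eV, so ionization (to E = 0) requires 0.544 eV.

0.544 eV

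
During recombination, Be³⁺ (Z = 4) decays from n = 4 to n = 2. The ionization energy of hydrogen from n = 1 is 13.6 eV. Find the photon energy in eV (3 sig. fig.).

40.8 eV

The Bohr energies scale as Z², so for Z = 4: E_n = −217.6/n² eV.
E_4 = −217.6/16 = −13.60 eV and E_2 = −217.6/4 = −54.40 eV.
The photon energy is |E_4 − E_2| = 40.8 eV.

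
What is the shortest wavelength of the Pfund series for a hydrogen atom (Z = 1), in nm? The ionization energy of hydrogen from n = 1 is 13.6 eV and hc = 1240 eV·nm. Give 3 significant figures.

The Pfund series has lower level n_f = 5; the series limit corresponds to n_i → ∞.
ΔE_max = 13.6 × 1 / 5² = 0.5440 eV.
λ_min = 1240 / 0.5440 = 2280 nm.

2280 nm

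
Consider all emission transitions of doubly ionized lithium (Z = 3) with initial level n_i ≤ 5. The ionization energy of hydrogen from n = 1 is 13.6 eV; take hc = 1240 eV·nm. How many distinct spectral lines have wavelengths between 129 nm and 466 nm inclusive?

Enumerate all n_i → n_f pairs with 1 ≤ n_f < n_i ≤ 5 and compute λ = 1240 / [13.6·9·(1/n_f² − 1/n_i²)].
Lines falling in [129, 466] nm: 5→3 (142.5 nm), 4→3 (208.4 nm), 5→4 (450.3 nm).

3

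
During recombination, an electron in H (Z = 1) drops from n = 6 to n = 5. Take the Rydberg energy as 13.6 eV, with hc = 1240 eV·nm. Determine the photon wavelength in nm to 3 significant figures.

7460 nm

ΔE = 13.60 × (1/5² − 1/6²) = 13.60 × 0.01222 = 0.1662 eV.
λ = hc/ΔE = 1240 / 0.1662 = 7460 nm.
This line belongs to the Pfund series.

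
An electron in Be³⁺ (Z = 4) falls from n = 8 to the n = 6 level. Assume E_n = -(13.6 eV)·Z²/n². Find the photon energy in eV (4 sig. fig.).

The Bohr energies scale as Z², so for Z = 4: E_n = −217.6/n² eV.
E_8 = −217.6/64 = −3.400 eV and E_6 = −217.6/36 = −6.044 eV.
The photon energy is |E_8 − E_6| = 2.644 eV.

2.644 eV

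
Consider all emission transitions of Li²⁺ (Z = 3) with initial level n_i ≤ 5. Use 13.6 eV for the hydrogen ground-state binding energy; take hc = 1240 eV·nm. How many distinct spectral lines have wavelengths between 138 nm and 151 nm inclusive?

Enumerate all n_i → n_f pairs with 1 ≤ n_f < n_i ≤ 5 and compute λ = 1240 / [13.6·9·(1/n_f² − 1/n_i²)].
Lines falling in [138, 151] nm: 5→3 (142.5 nm).

1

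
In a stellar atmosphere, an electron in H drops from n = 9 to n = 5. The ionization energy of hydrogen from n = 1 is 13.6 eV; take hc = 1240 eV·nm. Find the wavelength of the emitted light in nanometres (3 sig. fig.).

ΔE = 13.60 × (1/5² − 1/9²) = 13.60 × 0.02765 = 0.3761 eV.
λ = hc/ΔE = 1240 / 0.3761 = 3300 nm.
This line belongs to the Pfund series.

3300 nm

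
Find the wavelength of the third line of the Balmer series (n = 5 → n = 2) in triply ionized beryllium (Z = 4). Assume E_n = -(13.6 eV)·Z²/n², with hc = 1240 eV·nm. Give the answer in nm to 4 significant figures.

The Balmer series terminates on n_f = 2; the third line has n_i = 2+3 = 5.
ΔE = 217.6 × (1/2² − 1/5²) = 45.70 eV.
λ = 1240 / 45.70 = 27.14 nm.

27.14 nm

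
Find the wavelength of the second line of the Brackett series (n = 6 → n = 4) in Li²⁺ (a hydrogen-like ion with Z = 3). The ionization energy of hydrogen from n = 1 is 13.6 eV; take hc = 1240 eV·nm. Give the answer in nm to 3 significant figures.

292 nm

The Brackett series terminates on n_f = 4; the second line has n_i = 4+2 = 6.
ΔE = 122.4 × (1/4² − 1/6²) = 4.250 eV.
λ = 1240 / 4.250 = 292 nm.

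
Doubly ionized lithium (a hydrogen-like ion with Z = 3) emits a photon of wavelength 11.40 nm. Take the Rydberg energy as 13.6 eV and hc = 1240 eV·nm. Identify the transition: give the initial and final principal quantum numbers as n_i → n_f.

The photon energy is ΔE = hc/λ = 1240 / 11.40 = 108.8 eV.
With Z = 3, ΔE = 122.4 × (1/n_f² − 1/n_i²), so 1/n_f² − 1/n_i² = 0.8887.
Trying n_f = 1 gives 1/n_i² = 0.1113, i.e. n_i ≈ 3; this pair matches.

n_i = 3, n_f = 1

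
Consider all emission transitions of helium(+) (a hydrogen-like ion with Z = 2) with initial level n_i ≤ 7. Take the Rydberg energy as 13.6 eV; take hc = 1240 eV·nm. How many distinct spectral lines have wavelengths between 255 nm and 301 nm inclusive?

1

Enumerate all n_i → n_f pairs with 1 ≤ n_f < n_i ≤ 7 and compute λ = 1240 / [13.6·4·(1/n_f² − 1/n_i²)].
Lines falling in [255, 301] nm: 6→3 (273.5 nm).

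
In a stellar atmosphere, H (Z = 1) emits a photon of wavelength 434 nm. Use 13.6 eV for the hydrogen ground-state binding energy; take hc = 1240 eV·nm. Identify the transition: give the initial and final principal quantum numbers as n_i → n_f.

The photon energy is ΔE = hc/λ = 1240 / 434 = 2.857 eV.
With Z = 1, ΔE = 13.60 × (1/n_f² − 1/n_i²), so 1/n_f² − 1/n_i² = 0.2101.
Trying n_f = 2 gives 1/n_i² = 0.03992, i.e. n_i ≈ 5; this pair matches.

n_i = 5, n_f = 2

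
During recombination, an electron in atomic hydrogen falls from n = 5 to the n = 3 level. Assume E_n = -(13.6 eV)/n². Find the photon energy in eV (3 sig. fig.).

E_5 = −13.60/25 = −0.5440 eV and E_3 = −13.60/9 = −1.511 eV.
The photon energy is |E_5 − E_3| = 0.967 eV.

0.967 eV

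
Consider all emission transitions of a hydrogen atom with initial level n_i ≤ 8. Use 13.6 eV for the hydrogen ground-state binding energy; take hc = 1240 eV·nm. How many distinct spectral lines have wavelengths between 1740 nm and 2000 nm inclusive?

2

Enumerate all n_i → n_f pairs with 1 ≤ n_f < n_i ≤ 8 and compute λ = 1240 / [13.6·1·(1/n_f² − 1/n_i²)].
Lines falling in [1740, 2000] nm: 4→3 (1876 nm), 8→4 (1945 nm).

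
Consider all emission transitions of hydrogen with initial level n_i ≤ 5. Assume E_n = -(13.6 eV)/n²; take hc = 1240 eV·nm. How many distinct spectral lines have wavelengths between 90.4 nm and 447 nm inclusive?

5

Enumerate all n_i → n_f pairs with 1 ≤ n_f < n_i ≤ 5 and compute λ = 1240 / [13.6·1·(1/n_f² − 1/n_i²)].
Lines falling in [90.4, 447] nm: 5→1 (94.98 nm), 4→1 (97.25 nm), 3→1 (102.6 nm), 2→1 (121.6 nm), 5→2 (434.2 nm).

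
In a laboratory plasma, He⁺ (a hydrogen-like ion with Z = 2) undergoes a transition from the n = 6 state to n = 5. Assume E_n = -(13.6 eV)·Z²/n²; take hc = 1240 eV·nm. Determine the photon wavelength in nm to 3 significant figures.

For Z = 2 the level energies scale as Z², so the effective Rydberg energy is 13.6 × 4 = 54.40 eV.
ΔE = 54.40 × (1/5² − 1/6²) = 54.40 × 0.01222 = 0.6649 eV.
λ = hc/ΔE = 1240 / 0.6649 = 1860 nm.

1860 nm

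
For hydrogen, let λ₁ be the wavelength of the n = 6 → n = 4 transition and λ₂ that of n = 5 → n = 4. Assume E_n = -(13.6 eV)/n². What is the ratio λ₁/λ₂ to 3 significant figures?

λ ∝ 1/ΔE ∝ 1/(1/n_f² − 1/n_i²), and the Z² and hc factors cancel in the ratio.
λ₁/λ₂ = (1/4² − 1/5²)/(1/4² − 1/6²) = 0.02250/0.03472 = 0.648.

0.648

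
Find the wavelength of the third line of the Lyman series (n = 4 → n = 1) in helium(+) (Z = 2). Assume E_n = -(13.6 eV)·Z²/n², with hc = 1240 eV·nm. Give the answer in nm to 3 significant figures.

24.3 nm

The Lyman series terminates on n_f = 1; the third line has n_i = 1+3 = 4.
ΔE = 54.40 × (1/1² − 1/4²) = 51.00 eV.
λ = 1240 / 51.00 = 24.3 nm.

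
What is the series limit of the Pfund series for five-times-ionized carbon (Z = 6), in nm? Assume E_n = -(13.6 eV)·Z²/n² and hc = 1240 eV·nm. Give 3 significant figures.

The Pfund series has lower level n_f = 5; the series limit corresponds to n_i → ∞.
ΔE_max = 13.6 × 36 / 5² = 19.58 eV.
λ_min = 1240 / 19.58 = 63.3 nm.

63.3 nm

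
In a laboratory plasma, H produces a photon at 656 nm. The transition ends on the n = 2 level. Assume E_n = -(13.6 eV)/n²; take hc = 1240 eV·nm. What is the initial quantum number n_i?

n_i = 3

The photon energy is ΔE = hc/λ = 1240 / 656 = 1.890 eV.
With Z = 1, ΔE = 13.60 × (1/n_f² − 1/n_i²), so 1/n_f² − 1/n_i² = 0.1390.
With n_f = 2: 1/n_i² = 1/4 − 0.1390 = 0.1110, so n_i ≈ 3.00.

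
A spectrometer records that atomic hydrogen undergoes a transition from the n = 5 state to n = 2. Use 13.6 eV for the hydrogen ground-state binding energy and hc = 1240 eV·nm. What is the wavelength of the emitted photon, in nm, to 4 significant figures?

ΔE = 13.60 × (1/2² − 1/5²) = 13.60 × 0.2100 = 2.856 eV.
λ = hc/ΔE = 1240 / 2.856 = 434.2 nm.
This line belongs to the Balmer series.

434.2 nm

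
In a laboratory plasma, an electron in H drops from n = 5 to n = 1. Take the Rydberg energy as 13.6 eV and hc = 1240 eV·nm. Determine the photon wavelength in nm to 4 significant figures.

ΔE = 13.60 × (1/1² − 1/5²) = 13.60 × 0.9600 = 13.06 eV.
λ = hc/ΔE = 1240 / 13.06 = 94.98 nm.
This line belongs to the Lyman series.

94.98 nm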